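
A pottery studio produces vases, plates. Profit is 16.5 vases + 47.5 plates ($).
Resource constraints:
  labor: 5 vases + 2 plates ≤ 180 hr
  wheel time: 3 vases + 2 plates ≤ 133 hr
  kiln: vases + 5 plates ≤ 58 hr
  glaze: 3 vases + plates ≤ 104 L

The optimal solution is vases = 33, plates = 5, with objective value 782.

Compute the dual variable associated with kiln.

At the optimum: labor uses 175 of 180 (slack = 5); wheel time uses 109 of 133 (slack = 24); kiln uses 58 of 58 (binding); glaze uses 104 of 104 (binding).
Since labor, wheel time are not tight, their duals are 0.
Dual feasibility on the basic columns requires 1·y_kiln + 3·y_glaze = 16.5, 5·y_kiln + 1·y_glaze = 47.5.
This yields shadow prices y_kiln = 9, y_glaze = 2.5.
Shadow price of kiln = 9.

9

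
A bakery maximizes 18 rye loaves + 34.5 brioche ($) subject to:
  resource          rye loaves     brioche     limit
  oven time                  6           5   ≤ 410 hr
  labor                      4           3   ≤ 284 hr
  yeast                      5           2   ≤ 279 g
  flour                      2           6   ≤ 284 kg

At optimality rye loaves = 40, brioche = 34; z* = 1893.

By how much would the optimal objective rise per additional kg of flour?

Check each constraint at x*: oven time 410/410 (tight); labor 262/284 (slack 22); yeast 268/279 (slack 11); flour 284/284 (tight).
By complementary slackness, y = 0 for the non-binding constraints.
From A_Bᵀ y = c: 6·y_oven time + 2·y_flour = 18; 5·y_oven time + 6·y_flour = 34.5.
→ y_oven time = 1.5 and y_flour = 4.5.
Shadow price of flour = 4.5.

4.5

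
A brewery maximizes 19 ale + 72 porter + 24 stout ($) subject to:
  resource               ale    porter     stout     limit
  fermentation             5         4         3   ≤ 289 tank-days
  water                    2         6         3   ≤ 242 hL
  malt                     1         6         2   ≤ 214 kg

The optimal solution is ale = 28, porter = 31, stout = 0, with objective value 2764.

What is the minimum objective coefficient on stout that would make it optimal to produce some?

31

Binding: water and malt. Non-binding: fermentation (25 unused).
Since fermentation is not tight, its dual is 0.
From A_Bᵀ y = c: 2·y_water + 1·y_malt = 19; 6·y_water + 6·y_malt = 72.
This yields shadow prices y_water = 7, y_malt = 5.
stout enters the basis when its profit ≥ yᵀa₃ = 7·3 + 5·2 = 31.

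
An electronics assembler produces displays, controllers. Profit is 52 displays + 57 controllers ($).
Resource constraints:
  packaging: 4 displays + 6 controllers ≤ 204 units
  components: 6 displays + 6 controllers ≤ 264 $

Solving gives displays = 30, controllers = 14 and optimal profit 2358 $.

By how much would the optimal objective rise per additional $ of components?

Check each constraint at x*: packaging 204/204 (tight); components 264/264 (tight).
The binding rows give the dual system: 4·y_packaging + 6·y_components = 52 and 6·y_packaging + 6·y_components = 57.
→ y_packaging = 2.5 and y_components = 7.
Shadow price of components = 7.

7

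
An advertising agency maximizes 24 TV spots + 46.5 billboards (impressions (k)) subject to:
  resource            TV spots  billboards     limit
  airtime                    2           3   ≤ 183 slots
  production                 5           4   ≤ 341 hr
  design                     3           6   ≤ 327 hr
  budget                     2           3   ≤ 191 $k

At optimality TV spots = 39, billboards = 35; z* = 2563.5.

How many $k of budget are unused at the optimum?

8

budget used = 2·39 + 3·35 = 183; slack = 191 − 183 = 8.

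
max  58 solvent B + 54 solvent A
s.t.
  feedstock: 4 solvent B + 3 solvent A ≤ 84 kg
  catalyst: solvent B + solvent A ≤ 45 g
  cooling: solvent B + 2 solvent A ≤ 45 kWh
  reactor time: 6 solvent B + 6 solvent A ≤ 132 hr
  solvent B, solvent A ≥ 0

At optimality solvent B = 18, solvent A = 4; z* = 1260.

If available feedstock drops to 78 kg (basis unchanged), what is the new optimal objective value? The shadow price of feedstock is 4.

1236

Δb = -6, so new z* = 1260 + (4)·(-6) = 1260 − 24 = 1236.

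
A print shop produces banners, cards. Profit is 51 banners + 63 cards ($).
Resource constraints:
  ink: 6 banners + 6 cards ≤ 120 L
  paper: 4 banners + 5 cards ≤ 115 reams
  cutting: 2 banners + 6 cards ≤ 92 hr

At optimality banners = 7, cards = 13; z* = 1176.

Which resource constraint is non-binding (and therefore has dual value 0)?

paper

ink: 120/120 (binding)
paper: 93/115 (slack 22)
cutting: 92/92 (binding)
By complementary slackness, a constraint with positive slack has shadow price 0 → paper.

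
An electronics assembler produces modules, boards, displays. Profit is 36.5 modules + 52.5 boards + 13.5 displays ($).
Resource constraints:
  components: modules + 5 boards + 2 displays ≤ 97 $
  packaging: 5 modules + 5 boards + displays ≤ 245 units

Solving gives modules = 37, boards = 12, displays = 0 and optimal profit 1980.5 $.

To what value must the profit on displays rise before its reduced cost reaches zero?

14.5

At the optimum: components uses 97 of 97 (binding); packaging uses 245 of 245 (binding).
From A_Bᵀ y = c: 1·y_components + 5·y_packaging = 36.5; 5·y_components + 5·y_packaging = 52.5.
This yields shadow prices y_components = 4, y_packaging = 6.5.
displays enters the basis when its profit ≥ yᵀa₃ = 4·2 + 6.5·1 = 14.5.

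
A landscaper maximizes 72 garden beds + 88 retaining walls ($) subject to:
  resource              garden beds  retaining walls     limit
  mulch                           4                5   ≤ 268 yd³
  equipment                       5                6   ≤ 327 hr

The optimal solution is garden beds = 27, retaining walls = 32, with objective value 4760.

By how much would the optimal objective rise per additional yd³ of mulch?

8

At the optimum: mulch uses 268 of 268 (binding); equipment uses 327 of 327 (binding).
Dual feasibility on the basic columns requires 4·y_mulch + 5·y_equipment = 72, 5·y_mulch + 6·y_equipment = 88.
→ y_mulch = 8 and y_equipment = 8.
Shadow price of mulch = 8.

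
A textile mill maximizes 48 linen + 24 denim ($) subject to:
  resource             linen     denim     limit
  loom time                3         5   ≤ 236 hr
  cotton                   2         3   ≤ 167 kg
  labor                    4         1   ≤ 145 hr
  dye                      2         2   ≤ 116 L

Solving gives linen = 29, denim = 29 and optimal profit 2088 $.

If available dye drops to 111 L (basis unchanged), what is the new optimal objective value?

At the optimum: loom time uses 232 of 236 (slack = 4); cotton uses 145 of 167 (slack = 22); labor uses 145 of 145 (binding); dye uses 116 of 116 (binding).
Slack constraints have shadow price 0 (complementary slackness).
From A_Bᵀ y = c: 4·y_labor + 2·y_dye = 48; 1·y_labor + 2·y_dye = 24.
→ y_labor = 8 and y_dye = 8.
Δz = y_dye·Δb = 8 × (-5) = -40, so new z* = 2088 − 40 = 2048.

2048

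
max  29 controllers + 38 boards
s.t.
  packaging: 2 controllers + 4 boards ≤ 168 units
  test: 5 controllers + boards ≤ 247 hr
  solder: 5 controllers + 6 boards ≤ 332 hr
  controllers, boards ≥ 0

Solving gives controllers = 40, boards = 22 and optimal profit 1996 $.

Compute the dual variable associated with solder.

5

Check each constraint at x*: packaging 168/168 (tight); test 222/247 (slack 25); solder 332/332 (tight).
Since test is not tight, its dual is 0.
From A_Bᵀ y = c: 2·y_packaging + 5·y_solder = 29; 4·y_packaging + 6·y_solder = 38.
This yields shadow prices y_packaging = 2, y_solder = 5.
Shadow price of solder = 5.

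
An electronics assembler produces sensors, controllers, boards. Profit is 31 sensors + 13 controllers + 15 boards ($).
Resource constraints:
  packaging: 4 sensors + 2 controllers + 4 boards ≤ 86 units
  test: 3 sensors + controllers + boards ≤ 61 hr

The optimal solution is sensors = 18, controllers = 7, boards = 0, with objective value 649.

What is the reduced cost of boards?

-6

Check each constraint at x*: packaging 86/86 (tight); test 61/61 (tight).
Dual feasibility on the basic columns requires 4·y_packaging + 3·y_test = 31, 2·y_packaging + 1·y_test = 13.
This yields shadow prices y_packaging = 4, y_test = 5.
Reduced cost of boards: c₃ − yᵀa₃ = 15 − (4·4 + 5·1) = 15 − 21 = -6.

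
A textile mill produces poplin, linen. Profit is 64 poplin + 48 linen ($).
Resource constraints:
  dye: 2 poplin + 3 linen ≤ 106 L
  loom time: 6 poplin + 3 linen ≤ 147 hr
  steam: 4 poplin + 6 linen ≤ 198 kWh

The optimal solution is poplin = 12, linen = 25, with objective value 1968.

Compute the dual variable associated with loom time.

8

Check each constraint at x*: dye 99/106 (slack 7); loom time 147/147 (tight); steam 198/198 (tight).
By complementary slackness, y = 0 for the non-binding constraint.
Dual feasibility on the basic columns requires 6·y_loom time + 4·y_steam = 64, 3·y_loom time + 6·y_steam = 48.
Solving: y_loom time = 8, y_steam = 4.
Shadow price of loom time = 8.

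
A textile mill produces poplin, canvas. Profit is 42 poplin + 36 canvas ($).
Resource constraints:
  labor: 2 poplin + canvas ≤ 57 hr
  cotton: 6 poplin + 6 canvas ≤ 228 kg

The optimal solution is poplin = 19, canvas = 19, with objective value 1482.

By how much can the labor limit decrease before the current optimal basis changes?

19

Binding constraints: labor, cotton. The basis is B = [[2,1],[6,6]] with det 6.
Per unit decrease in labor, x* moves by d = (-1, 1).
The basis stays optimal until poplin reaches 0; allowable decrease = 19 hr.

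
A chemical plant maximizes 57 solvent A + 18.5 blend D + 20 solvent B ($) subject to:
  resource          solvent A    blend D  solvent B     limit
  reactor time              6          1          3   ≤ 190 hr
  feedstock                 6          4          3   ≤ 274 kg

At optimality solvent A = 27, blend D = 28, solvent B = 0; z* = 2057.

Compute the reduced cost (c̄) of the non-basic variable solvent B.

Check each constraint at x*: reactor time 190/190 (tight); feedstock 274/274 (tight).
The binding rows give the dual system: 6·y_reactor time + 6·y_feedstock = 57 and 1·y_reactor time + 4·y_feedstock = 18.5.
This yields shadow prices y_reactor time = 6.5, y_feedstock = 3.
Reduced cost of solvent B: c₃ − yᵀa₃ = 20 − (6.5·3 + 3·3) = 20 − 28.5 = -8.5.

-8.5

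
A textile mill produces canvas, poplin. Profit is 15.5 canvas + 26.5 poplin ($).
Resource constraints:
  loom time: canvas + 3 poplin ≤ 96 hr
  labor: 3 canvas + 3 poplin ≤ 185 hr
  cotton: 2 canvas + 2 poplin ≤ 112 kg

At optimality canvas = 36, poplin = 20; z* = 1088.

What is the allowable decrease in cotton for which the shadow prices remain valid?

48

Binding constraints: loom time, cotton. The basis is B = [[1,3],[2,2]] with det -4.
Per unit decrease in cotton, x* moves by d = (-0.75, 0.25).
The basis stays optimal until canvas reaches 0; allowable decrease = 48 kg.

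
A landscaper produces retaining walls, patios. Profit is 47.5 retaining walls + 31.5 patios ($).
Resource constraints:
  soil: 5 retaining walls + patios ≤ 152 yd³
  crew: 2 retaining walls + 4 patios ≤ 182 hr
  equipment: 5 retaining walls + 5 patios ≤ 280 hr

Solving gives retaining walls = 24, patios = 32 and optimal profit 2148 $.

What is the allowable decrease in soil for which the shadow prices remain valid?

12

Binding constraints: soil, equipment. The basis is B = [[5,1],[5,5]] with det 20.
Per unit decrease in soil, x* moves by d = (-0.25, 0.25).
The basis stays optimal until crew becomes binding; allowable decrease = 12 yd³.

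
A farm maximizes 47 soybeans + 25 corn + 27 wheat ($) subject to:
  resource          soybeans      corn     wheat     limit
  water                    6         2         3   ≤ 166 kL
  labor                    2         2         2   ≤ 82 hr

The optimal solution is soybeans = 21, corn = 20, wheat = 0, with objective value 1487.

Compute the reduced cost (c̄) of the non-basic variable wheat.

-3.5

At the optimum: water uses 166 of 166 (binding); labor uses 82 of 82 (binding).
From A_Bᵀ y = c: 6·y_water + 2·y_labor = 47; 2·y_water + 2·y_labor = 25.
→ y_water = 5.5 and y_labor = 7.
Reduced cost of wheat: c₃ − yᵀa₃ = 27 − (5.5·3 + 7·2) = 27 − 30.5 = -3.5.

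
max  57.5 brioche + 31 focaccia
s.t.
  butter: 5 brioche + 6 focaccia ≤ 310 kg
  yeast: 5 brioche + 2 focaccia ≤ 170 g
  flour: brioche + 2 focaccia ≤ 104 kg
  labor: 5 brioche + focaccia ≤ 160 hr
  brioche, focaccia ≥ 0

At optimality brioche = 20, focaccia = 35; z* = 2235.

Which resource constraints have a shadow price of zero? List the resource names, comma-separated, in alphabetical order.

flour, labor

butter: 310/310 (binding)
yeast: 170/170 (binding)
flour: 90/104 (slack 14)
labor: 135/160 (slack 25)
By complementary slackness, a constraint with positive slack has shadow price 0 → flour, labor.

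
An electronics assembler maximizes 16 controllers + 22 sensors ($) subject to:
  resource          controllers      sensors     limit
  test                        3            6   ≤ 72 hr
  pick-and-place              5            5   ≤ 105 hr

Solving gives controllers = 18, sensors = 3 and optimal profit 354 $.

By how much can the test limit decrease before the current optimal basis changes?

Binding constraints: test, pick-and-place. The basis is B = [[3,6],[5,5]] with det -15.
Per unit decrease in test, x* moves by d = (0.3333, -0.3333).
The basis stays optimal until sensors reaches 0; allowable decrease = 9 hr.

9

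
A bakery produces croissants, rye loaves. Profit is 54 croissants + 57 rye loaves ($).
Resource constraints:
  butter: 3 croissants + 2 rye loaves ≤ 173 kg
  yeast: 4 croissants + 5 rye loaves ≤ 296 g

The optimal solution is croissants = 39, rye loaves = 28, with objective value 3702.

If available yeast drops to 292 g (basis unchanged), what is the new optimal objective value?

3666

Check each constraint at x*: butter 173/173 (tight); yeast 296/296 (tight).
The binding rows give the dual system: 3·y_butter + 4·y_yeast = 54 and 2·y_butter + 5·y_yeast = 57.
→ y_butter = 6 and y_yeast = 9.
Δz = y_yeast·Δb = 9 × (-4) = -36, so new z* = 3702 − 36 = 3666.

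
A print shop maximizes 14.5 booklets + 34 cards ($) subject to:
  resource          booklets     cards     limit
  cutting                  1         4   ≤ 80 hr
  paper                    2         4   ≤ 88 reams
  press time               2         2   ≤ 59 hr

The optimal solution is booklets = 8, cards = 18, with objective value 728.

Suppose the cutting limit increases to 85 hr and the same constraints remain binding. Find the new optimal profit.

740.5

At the optimum: cutting uses 80 of 80 (binding); paper uses 88 of 88 (binding); press time uses 52 of 59 (slack = 7).
Slack constraints have shadow price 0 (complementary slackness).
The binding rows give the dual system: 1·y_cutting + 2·y_paper = 14.5 and 4·y_cutting + 4·y_paper = 34.
Solving: y_cutting = 2.5, y_paper = 6.
Δz = y_cutting·Δb = 2.5 × (5) = 12.5, so new z* = 728 + 12.5 = 740.5.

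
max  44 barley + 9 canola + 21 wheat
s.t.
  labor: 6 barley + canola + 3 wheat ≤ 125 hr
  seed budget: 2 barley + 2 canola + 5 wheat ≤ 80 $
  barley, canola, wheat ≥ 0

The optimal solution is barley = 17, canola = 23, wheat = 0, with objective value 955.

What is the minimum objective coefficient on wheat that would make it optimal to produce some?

26

At the optimum: labor uses 125 of 125 (binding); seed budget uses 80 of 80 (binding).
The binding rows give the dual system: 6·y_labor + 2·y_seed budget = 44 and 1·y_labor + 2·y_seed budget = 9.
→ y_labor = 7 and y_seed budget = 1.
wheat enters the basis when its profit ≥ yᵀa₃ = 7·3 + 1·5 = 26.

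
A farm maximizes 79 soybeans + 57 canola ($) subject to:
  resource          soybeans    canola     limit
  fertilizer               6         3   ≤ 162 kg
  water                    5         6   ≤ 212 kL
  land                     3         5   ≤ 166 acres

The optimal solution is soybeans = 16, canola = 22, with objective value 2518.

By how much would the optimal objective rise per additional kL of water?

At the optimum: fertilizer uses 162 of 162 (binding); water uses 212 of 212 (binding); land uses 158 of 166 (slack = 8).
Since land is not tight, its dual is 0.
The binding rows give the dual system: 6·y_fertilizer + 5·y_water = 79 and 3·y_fertilizer + 6·y_water = 57.
This yields shadow prices y_fertilizer = 9, y_water = 5.
Shadow price of water = 5.

5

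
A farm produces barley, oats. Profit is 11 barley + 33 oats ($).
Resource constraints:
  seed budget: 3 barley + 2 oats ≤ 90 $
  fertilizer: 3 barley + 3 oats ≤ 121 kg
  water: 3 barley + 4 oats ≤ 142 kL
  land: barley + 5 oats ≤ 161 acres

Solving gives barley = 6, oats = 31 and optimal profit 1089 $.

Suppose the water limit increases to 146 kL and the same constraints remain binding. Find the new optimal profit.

1097

Check each constraint at x*: seed budget 80/90 (slack 10); fertilizer 111/121 (slack 10); water 142/142 (tight); land 161/161 (tight).
Since seed budget, fertilizer are not tight, their duals are 0.
The binding rows give the dual system: 3·y_water + 1·y_land = 11 and 4·y_water + 5·y_land = 33.
Solving: y_water = 2, y_land = 5.
Δz = y_water·Δb = 2 × (4) = 8, so new z* = 1089 + 8 = 1097.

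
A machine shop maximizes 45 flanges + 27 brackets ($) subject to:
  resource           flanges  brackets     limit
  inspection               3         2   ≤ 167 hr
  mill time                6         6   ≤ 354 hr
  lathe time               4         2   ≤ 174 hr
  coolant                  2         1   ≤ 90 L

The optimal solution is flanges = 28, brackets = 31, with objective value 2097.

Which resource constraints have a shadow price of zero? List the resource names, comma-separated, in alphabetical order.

inspection: 146/167 (slack 21)
mill time: 354/354 (binding)
lathe time: 174/174 (binding)
coolant: 87/90 (slack 3)
By complementary slackness, a constraint with positive slack has shadow price 0 → coolant, inspection.

coolant, inspection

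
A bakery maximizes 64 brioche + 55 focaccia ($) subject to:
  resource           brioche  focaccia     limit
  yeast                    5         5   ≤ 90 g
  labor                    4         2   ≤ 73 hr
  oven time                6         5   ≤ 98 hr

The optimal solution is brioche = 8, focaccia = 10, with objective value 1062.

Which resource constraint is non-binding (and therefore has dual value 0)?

labor

yeast: 90/90 (binding)
labor: 52/73 (slack 21)
oven time: 98/98 (binding)
By complementary slackness, a constraint with positive slack has shadow price 0 → labor.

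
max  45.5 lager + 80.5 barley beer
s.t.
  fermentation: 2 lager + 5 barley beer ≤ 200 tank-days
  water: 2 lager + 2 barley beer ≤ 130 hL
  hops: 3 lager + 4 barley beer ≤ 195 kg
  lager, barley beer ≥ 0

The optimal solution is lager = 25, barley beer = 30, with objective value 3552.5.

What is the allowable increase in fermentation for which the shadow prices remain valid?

Binding constraints: fermentation, hops. The basis is B = [[2,5],[3,4]] with det -7.
Per unit increase in fermentation, x* moves by d = (-0.5714, 0.4286).
The basis stays optimal until lager reaches 0; allowable increase = 43.75 tank-days.

43.75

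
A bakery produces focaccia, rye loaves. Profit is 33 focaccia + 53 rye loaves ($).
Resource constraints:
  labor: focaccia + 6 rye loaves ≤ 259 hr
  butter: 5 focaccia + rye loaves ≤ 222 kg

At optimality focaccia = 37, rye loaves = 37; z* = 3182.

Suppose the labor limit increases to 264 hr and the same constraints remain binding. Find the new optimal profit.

Check each constraint at x*: labor 259/259 (tight); butter 222/222 (tight).
From A_Bᵀ y = c: 1·y_labor + 5·y_butter = 33; 6·y_labor + 1·y_butter = 53.
Solving: y_labor = 8, y_butter = 5.
Δz = y_labor·Δb = 8 × (5) = 40, so new z* = 3182 + 40 = 3222.

3222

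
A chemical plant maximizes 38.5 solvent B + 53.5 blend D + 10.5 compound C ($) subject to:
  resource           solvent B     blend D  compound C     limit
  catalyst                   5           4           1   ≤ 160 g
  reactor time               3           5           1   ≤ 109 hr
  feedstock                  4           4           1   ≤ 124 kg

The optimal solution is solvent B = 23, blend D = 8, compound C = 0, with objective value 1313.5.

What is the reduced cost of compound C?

-1

Binding: reactor time and feedstock. Non-binding: catalyst (13 unused).
By complementary slackness, y = 0 for the non-binding constraint.
From A_Bᵀ y = c: 3·y_reactor time + 4·y_feedstock = 38.5; 5·y_reactor time + 4·y_feedstock = 53.5.
→ y_reactor time = 7.5 and y_feedstock = 4.
Reduced cost of compound C: c₃ − yᵀa₃ = 10.5 − (7.5·1 + 4·1) = 10.5 − 11.5 = -1.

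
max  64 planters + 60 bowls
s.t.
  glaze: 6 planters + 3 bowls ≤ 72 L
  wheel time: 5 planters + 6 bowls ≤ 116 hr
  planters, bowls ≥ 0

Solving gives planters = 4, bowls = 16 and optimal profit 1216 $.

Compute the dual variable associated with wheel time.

At the optimum: glaze uses 72 of 72 (binding); wheel time uses 116 of 116 (binding).
Dual feasibility on the basic columns requires 6·y_glaze + 5·y_wheel time = 64, 3·y_glaze + 6·y_wheel time = 60.
→ y_glaze = 4 and y_wheel time = 8.
Shadow price of wheel time = 8.

8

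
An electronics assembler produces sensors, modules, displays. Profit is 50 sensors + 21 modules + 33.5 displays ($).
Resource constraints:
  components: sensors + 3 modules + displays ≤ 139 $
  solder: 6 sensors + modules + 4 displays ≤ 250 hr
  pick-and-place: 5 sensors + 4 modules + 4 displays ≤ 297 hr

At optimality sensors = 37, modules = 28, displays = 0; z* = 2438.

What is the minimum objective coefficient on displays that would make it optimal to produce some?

36

At the optimum: components uses 121 of 139 (slack = 18); solder uses 250 of 250 (binding); pick-and-place uses 297 of 297 (binding).
Since components is not tight, its dual is 0.
From A_Bᵀ y = c: 6·y_solder + 5·y_pick-and-place = 50; 1·y_solder + 4·y_pick-and-place = 21.
This yields shadow prices y_solder = 5, y_pick-and-place = 4.
displays enters the basis when its profit ≥ yᵀa₃ = 5·4 + 4·4 = 36.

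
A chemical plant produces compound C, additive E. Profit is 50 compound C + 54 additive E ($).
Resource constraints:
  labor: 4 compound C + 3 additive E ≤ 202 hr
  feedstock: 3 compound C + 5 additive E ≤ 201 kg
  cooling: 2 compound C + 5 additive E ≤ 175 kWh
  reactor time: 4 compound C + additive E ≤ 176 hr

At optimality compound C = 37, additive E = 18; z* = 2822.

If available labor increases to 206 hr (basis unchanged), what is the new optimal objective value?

Binding: labor and feedstock. Non-binding: cooling (11 unused), reactor time (10 unused).
By complementary slackness, y = 0 for the non-binding constraints.
From A_Bᵀ y = c: 4·y_labor + 3·y_feedstock = 50; 3·y_labor + 5·y_feedstock = 54.
→ y_labor = 8 and y_feedstock = 6.
Δz = y_labor·Δb = 8 × (4) = 32, so new z* = 2822 + 32 = 2854.

2854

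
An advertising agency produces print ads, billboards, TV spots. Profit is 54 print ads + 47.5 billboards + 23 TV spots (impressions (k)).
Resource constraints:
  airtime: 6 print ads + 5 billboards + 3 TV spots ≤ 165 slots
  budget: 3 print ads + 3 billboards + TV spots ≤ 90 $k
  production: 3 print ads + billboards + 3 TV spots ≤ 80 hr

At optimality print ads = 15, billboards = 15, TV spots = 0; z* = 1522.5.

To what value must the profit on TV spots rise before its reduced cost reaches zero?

Binding: airtime and budget. Non-binding: production (20 unused).
By complementary slackness, y = 0 for the non-binding constraint.
Dual feasibility on the basic columns requires 6·y_airtime + 3·y_budget = 54, 5·y_airtime + 3·y_budget = 47.5.
This yields shadow prices y_airtime = 6.5, y_budget = 5.
TV spots enters the basis when its profit ≥ yᵀa₃ = 6.5·3 + 5·1 = 24.5.

24.5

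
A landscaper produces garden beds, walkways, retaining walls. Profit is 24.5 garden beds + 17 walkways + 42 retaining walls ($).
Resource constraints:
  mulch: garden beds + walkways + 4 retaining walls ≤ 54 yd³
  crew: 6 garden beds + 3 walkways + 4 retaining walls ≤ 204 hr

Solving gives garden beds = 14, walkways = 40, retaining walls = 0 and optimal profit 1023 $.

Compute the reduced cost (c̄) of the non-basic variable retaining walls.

-6

Check each constraint at x*: mulch 54/54 (tight); crew 204/204 (tight).
From A_Bᵀ y = c: 1·y_mulch + 6·y_crew = 24.5; 1·y_mulch + 3·y_crew = 17.
This yields shadow prices y_mulch = 9.5, y_crew = 2.5.
Reduced cost of retaining walls: c₃ − yᵀa₃ = 42 − (9.5·4 + 2.5·4) = 42 − 48 = -6.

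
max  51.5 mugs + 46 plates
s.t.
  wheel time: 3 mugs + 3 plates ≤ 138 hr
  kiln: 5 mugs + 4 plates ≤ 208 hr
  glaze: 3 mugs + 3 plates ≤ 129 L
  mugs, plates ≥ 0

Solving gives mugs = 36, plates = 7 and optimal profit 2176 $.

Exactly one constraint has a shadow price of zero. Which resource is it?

wheel time: 129/138 (slack 9)
kiln: 208/208 (binding)
glaze: 129/129 (binding)
By complementary slackness, a constraint with positive slack has shadow price 0 → wheel time.

wheel time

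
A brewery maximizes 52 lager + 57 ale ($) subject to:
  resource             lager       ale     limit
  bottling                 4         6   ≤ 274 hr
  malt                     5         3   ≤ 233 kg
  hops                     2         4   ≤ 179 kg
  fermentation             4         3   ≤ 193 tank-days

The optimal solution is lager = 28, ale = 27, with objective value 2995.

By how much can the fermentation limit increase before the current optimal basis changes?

Binding constraints: bottling, fermentation. The basis is B = [[4,6],[4,3]] with det -12.
Per unit increase in fermentation, x* moves by d = (0.5, -0.3333).
The basis stays optimal until malt becomes binding; allowable increase = 8 tank-days.

8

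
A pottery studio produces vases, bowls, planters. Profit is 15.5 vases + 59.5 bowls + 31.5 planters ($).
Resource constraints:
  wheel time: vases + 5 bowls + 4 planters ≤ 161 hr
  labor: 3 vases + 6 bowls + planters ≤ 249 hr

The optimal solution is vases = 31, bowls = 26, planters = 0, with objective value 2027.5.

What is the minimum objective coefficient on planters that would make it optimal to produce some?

Both wheel time and labor are binding at x*.
The binding rows give the dual system: 1·y_wheel time + 3·y_labor = 15.5 and 5·y_wheel time + 6·y_labor = 59.5.
Solving: y_wheel time = 9.5, y_labor = 2.
planters enters the basis when its profit ≥ yᵀa₃ = 9.5·4 + 2·1 = 40.

40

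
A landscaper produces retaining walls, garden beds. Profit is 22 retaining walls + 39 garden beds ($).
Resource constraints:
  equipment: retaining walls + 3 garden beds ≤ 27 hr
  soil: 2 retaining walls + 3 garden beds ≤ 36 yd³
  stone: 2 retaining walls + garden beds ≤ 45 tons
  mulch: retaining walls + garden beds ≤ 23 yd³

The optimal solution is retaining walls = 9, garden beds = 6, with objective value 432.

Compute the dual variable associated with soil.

9

Check each constraint at x*: equipment 27/27 (tight); soil 36/36 (tight); stone 24/45 (slack 21); mulch 15/23 (slack 8).
Slack constraints have shadow price 0 (complementary slackness).
From A_Bᵀ y = c: 1·y_equipment + 2·y_soil = 22; 3·y_equipment + 3·y_soil = 39.
Solving: y_equipment = 4, y_soil = 9.
Shadow price of soil = 9.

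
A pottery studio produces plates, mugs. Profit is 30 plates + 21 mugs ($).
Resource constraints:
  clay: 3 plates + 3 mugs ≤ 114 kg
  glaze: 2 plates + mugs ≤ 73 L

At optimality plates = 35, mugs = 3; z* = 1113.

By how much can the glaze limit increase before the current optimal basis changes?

Binding constraints: clay, glaze. The basis is B = [[3,3],[2,1]] with det -3.
Per unit increase in glaze, x* moves by d = (1, -1).
The basis stays optimal until mugs reaches 0; allowable increase = 3 L.

3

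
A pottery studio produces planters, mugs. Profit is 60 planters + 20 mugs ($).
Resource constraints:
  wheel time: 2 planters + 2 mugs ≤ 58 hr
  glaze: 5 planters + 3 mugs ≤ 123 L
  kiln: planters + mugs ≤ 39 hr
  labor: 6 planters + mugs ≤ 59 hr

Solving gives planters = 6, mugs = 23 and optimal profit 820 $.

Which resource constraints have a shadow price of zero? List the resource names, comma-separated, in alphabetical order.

wheel time: 58/58 (binding)
glaze: 99/123 (slack 24)
kiln: 29/39 (slack 10)
labor: 59/59 (binding)
By complementary slackness, a constraint with positive slack has shadow price 0 → glaze, kiln.

glaze, kiln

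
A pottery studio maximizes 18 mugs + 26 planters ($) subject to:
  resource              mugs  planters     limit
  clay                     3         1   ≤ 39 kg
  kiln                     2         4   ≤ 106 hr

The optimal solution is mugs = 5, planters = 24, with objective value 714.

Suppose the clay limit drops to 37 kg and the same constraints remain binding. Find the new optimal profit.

At the optimum: clay uses 39 of 39 (binding); kiln uses 106 of 106 (binding).
The binding rows give the dual system: 3·y_clay + 2·y_kiln = 18 and 1·y_clay + 4·y_kiln = 26.
This yields shadow prices y_clay = 2, y_kiln = 6.
Δz = y_clay·Δb = 2 × (-2) = -4, so new z* = 714 − 4 = 710.

710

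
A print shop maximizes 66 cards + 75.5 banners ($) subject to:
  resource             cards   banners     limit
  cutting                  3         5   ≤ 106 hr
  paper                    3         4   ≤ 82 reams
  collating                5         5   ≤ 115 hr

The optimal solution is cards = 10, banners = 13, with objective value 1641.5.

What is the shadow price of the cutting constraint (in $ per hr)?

At the optimum: cutting uses 95 of 106 (slack = 11); paper uses 82 of 82 (binding); collating uses 115 of 115 (binding).
By complementary slackness, y = 0 for the non-binding constraint.
The binding rows give the dual system: 3·y_paper + 5·y_collating = 66 and 4·y_paper + 5·y_collating = 75.5.
This yields shadow prices y_paper = 9.5, y_collating = 7.5.
Shadow price of cutting = 0.

0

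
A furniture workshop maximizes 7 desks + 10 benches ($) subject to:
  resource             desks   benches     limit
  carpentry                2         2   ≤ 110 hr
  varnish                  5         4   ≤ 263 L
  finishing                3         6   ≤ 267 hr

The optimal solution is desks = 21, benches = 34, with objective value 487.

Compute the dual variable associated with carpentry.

Check each constraint at x*: carpentry 110/110 (tight); varnish 241/263 (slack 22); finishing 267/267 (tight).
Since varnish is not tight, its dual is 0.
The binding rows give the dual system: 2·y_carpentry + 3·y_finishing = 7 and 2·y_carpentry + 6·y_finishing = 10.
→ y_carpentry = 2 and y_finishing = 1.
Shadow price of carpentry = 2.

2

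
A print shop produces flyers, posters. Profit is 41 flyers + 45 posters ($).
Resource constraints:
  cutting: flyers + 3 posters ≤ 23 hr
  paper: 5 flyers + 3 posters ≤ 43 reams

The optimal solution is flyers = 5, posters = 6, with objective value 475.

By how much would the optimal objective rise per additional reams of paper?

6.5

At the optimum: cutting uses 23 of 23 (binding); paper uses 43 of 43 (binding).
Dual feasibility on the basic columns requires 1·y_cutting + 5·y_paper = 41, 3·y_cutting + 3·y_paper = 45.
This yields shadow prices y_cutting = 8.5, y_paper = 6.5.
Shadow price of paper = 6.5.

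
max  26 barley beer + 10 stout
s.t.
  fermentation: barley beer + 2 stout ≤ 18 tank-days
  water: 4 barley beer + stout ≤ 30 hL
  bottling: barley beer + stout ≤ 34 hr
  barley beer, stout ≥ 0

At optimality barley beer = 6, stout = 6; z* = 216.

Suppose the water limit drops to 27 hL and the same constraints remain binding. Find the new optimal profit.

198

Binding: fermentation and water. Non-binding: bottling (22 unused).
Since bottling is not tight, its dual is 0.
Dual feasibility on the basic columns requires 1·y_fermentation + 4·y_water = 26, 2·y_fermentation + 1·y_water = 10.
Solving: y_fermentation = 2, y_water = 6.
Δz = y_water·Δb = 6 × (-3) = -18, so new z* = 216 − 18 = 198.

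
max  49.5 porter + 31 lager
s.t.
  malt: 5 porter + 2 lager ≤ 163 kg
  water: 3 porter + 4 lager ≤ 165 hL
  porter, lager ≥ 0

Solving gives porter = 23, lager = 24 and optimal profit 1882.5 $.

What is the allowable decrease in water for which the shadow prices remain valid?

Binding constraints: malt, water. The basis is B = [[5,2],[3,4]] with det 14.
Per unit decrease in water, x* moves by d = (0.1429, -0.3571).
The basis stays optimal until lager reaches 0; allowable decrease = 67.2 hL.

67.2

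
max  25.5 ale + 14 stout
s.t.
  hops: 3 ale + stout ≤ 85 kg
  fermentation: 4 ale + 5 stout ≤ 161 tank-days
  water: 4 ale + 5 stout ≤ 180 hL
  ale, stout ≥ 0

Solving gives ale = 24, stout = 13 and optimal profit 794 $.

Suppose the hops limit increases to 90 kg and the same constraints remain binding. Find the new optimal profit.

Check each constraint at x*: hops 85/85 (tight); fermentation 161/161 (tight); water 161/180 (slack 19).
By complementary slackness, y = 0 for the non-binding constraint.
Dual feasibility on the basic columns requires 3·y_hops + 4·y_fermentation = 25.5, 1·y_hops + 5·y_fermentation = 14.
→ y_hops = 6.5 and y_fermentation = 1.5.
Δz = y_hops·Δb = 6.5 × (5) = 32.5, so new z* = 794 + 32.5 = 826.5.

826.5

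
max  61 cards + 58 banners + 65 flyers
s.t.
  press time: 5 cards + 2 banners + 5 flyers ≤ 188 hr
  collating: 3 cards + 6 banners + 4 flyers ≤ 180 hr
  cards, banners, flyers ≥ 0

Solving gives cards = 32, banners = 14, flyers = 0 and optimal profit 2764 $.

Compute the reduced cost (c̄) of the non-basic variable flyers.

-3

Both press time and collating are binding at x*.
The binding rows give the dual system: 5·y_press time + 3·y_collating = 61 and 2·y_press time + 6·y_collating = 58.
→ y_press time = 8 and y_collating = 7.
Reduced cost of flyers: c₃ − yᵀa₃ = 65 − (8·5 + 7·4) = 65 − 68 = -3.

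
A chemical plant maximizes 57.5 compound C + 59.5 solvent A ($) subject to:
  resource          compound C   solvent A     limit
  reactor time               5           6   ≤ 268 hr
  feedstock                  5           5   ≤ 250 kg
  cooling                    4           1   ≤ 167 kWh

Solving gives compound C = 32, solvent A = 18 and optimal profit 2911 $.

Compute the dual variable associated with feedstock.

9.5

At the optimum: reactor time uses 268 of 268 (binding); feedstock uses 250 of 250 (binding); cooling uses 146 of 167 (slack = 21).
By complementary slackness, y = 0 for the non-binding constraint.
From A_Bᵀ y = c: 5·y_reactor time + 5·y_feedstock = 57.5; 6·y_reactor time + 5·y_feedstock = 59.5.
Solving: y_reactor time = 2, y_feedstock = 9.5.
Shadow price of feedstock = 9.5.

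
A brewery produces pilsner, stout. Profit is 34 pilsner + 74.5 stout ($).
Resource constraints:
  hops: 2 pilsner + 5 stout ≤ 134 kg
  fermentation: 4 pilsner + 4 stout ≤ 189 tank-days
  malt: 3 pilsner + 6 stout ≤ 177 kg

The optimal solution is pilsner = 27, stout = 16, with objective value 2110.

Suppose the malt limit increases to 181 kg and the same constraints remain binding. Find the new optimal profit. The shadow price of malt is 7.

Δb = 4, so new z* = 2110 + (7)·(4) = 2110 + 28 = 2138.

2138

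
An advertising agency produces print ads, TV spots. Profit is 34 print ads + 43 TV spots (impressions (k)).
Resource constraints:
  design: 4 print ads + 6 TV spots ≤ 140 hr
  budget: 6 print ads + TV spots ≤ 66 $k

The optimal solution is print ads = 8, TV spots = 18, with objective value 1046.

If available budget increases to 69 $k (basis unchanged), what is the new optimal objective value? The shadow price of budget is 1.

Δb = 3, so new z* = 1046 + (1)·(3) = 1046 + 3 = 1049.

1049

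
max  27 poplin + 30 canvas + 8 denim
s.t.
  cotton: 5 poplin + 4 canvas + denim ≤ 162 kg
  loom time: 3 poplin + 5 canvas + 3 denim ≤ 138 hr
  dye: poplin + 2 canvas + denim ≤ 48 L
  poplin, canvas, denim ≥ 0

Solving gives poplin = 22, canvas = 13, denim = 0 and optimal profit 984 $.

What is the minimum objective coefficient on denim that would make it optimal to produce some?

11

Check each constraint at x*: cotton 162/162 (tight); loom time 131/138 (slack 7); dye 48/48 (tight).
Slack constraints have shadow price 0 (complementary slackness).
From A_Bᵀ y = c: 5·y_cotton + 1·y_dye = 27; 4·y_cotton + 2·y_dye = 30.
→ y_cotton = 4 and y_dye = 7.
denim enters the basis when its profit ≥ yᵀa₃ = 4·1 + 7·1 = 11.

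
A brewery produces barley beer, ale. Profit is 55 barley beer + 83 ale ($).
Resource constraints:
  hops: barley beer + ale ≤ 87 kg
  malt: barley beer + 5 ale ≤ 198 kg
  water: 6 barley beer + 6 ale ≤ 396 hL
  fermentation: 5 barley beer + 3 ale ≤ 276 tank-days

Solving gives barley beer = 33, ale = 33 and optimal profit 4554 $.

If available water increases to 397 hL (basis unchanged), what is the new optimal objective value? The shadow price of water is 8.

Δb = 1, so new z* = 4554 + (8)·(1) = 4554 + 8 = 4562.

4562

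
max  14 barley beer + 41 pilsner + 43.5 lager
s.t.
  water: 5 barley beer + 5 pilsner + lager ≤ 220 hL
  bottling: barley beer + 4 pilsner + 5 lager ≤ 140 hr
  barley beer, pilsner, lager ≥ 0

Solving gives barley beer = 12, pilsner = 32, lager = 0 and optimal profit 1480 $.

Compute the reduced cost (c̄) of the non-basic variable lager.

-2.5

Both water and bottling are binding at x*.
Dual feasibility on the basic columns requires 5·y_water + 1·y_bottling = 14, 5·y_water + 4·y_bottling = 41.
→ y_water = 1 and y_bottling = 9.
Reduced cost of lager: c₃ − yᵀa₃ = 43.5 − (1·1 + 9·5) = 43.5 − 46 = -2.5.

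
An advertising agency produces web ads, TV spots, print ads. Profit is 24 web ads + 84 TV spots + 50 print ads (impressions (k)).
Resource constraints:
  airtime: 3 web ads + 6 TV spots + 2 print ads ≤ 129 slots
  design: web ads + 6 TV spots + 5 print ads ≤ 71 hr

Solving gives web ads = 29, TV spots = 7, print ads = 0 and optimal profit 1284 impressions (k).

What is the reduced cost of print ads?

-5

Both airtime and design are binding at x*.
The binding rows give the dual system: 3·y_airtime + 1·y_design = 24 and 6·y_airtime + 6·y_design = 84.
This yields shadow prices y_airtime = 5, y_design = 9.
Reduced cost of print ads: c₃ − yᵀa₃ = 50 − (5·2 + 9·5) = 50 − 55 = -5.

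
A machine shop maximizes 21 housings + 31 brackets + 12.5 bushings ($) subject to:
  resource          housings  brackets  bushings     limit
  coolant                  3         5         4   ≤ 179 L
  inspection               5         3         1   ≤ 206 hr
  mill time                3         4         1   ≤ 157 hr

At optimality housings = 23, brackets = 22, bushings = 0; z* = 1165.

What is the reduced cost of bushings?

At the optimum: coolant uses 179 of 179 (binding); inspection uses 181 of 206 (slack = 25); mill time uses 157 of 157 (binding).
Slack constraints have shadow price 0 (complementary slackness).
From A_Bᵀ y = c: 3·y_coolant + 3·y_mill time = 21; 5·y_coolant + 4·y_mill time = 31.
This yields shadow prices y_coolant = 3, y_mill time = 4.
Reduced cost of bushings: c₃ − yᵀa₃ = 12.5 − (3·4 + 4·1) = 12.5 − 16 = -3.5.

-3.5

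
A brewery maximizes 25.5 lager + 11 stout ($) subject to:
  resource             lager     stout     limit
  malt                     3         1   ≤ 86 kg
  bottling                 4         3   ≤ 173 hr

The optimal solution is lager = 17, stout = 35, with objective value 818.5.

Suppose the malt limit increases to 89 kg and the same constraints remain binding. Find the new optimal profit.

Both malt and bottling are binding at x*.
The binding rows give the dual system: 3·y_malt + 4·y_bottling = 25.5 and 1·y_malt + 3·y_bottling = 11.
→ y_malt = 6.5 and y_bottling = 1.5.
Δz = y_malt·Δb = 6.5 × (3) = 19.5, so new z* = 818.5 + 19.5 = 838.

838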